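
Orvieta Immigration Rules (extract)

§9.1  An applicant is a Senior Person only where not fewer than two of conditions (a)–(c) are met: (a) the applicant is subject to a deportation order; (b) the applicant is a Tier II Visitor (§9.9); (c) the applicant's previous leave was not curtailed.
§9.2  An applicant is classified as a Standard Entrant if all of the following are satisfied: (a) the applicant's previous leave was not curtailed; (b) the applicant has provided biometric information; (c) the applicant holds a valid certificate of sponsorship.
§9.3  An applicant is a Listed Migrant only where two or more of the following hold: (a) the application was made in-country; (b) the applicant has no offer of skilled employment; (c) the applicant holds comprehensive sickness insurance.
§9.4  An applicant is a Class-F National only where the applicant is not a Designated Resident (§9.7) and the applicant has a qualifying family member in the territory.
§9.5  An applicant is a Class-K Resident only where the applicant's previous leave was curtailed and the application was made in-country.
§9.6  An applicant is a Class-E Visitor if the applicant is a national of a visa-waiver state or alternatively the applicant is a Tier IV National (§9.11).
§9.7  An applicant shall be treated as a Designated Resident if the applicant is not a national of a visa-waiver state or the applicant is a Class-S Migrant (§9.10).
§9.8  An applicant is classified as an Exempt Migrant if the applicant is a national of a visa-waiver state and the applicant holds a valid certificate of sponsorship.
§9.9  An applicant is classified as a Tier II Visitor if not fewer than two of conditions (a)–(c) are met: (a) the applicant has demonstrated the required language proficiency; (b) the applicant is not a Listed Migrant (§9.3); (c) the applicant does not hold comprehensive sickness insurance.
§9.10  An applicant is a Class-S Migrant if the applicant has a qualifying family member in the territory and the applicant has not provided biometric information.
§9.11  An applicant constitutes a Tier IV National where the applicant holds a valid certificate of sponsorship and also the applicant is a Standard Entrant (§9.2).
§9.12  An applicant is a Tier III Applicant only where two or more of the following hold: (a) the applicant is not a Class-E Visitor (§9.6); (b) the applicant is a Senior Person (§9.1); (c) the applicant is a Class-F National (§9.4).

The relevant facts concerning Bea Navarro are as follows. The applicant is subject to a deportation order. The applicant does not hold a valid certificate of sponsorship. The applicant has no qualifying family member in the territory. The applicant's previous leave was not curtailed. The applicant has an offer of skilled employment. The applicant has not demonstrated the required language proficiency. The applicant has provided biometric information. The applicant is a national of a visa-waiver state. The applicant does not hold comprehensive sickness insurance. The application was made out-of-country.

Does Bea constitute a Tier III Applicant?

§9.2 — Standard Entrant: [the applicant's previous leave was not curtailed? yes] AND [the applicant has provided biometric information? yes] AND [the applicant holds a valid certificate of sponsorship? no] → not satisfied.
§9.11 — Tier IV National: [the applicant holds a valid certificate of sponsorship? no] AND [Standard Entrant (§9.2)? no] → not satisfied.
§9.6 — Class-E Visitor: [the applicant is a national of a visa-waiver state? yes] OR [Tier IV National (§9.11)? no] → satisfied.
§9.3 — Listed Migrant: the application was made in-country? no; the applicant has no offer of skilled employment? no; the applicant holds comprehensive sickness insurance? no — 0 of 3 hold (need ≥2) → not satisfied.
§9.9 — Tier II Visitor: the applicant has demonstrated the required language proficiency? no; not a Listed Migrant (§9.3)? yes; the applicant does not hold comprehensive sickness insurance? yes — 2 of 3 hold (need ≥2) → satisfied.
§9.1 — Senior Person: the applicant is subject to a deportation order? yes; Tier II Visitor (§9.9)? yes; the applicant's previous leave was not curtailed? yes — 3 of 3 hold (need ≥2) → satisfied.
§9.10 — Class-S Migrant: [the applicant has a qualifying family member in the territory? no] AND [the applicant has not provided biometric information? no] → not satisfied.
§9.7 — Designated Resident: [the applicant is not a national of a visa-waiver state? no] OR [Class-S Migrant (§9.10)? no] → not satisfied.
§9.4 — Class-F National: [not a Designated Resident (§9.7)? yes] AND [the applicant has a qualifying family member in the territory? no] → not satisfied.
§9.12 — Tier III Applicant: not a Class-E Visitor (§9.6)? no; Senior Person (§9.1)? yes; Class-F National (§9.4)? no — 1 of 3 hold (need ≥2) → not satisfied.

No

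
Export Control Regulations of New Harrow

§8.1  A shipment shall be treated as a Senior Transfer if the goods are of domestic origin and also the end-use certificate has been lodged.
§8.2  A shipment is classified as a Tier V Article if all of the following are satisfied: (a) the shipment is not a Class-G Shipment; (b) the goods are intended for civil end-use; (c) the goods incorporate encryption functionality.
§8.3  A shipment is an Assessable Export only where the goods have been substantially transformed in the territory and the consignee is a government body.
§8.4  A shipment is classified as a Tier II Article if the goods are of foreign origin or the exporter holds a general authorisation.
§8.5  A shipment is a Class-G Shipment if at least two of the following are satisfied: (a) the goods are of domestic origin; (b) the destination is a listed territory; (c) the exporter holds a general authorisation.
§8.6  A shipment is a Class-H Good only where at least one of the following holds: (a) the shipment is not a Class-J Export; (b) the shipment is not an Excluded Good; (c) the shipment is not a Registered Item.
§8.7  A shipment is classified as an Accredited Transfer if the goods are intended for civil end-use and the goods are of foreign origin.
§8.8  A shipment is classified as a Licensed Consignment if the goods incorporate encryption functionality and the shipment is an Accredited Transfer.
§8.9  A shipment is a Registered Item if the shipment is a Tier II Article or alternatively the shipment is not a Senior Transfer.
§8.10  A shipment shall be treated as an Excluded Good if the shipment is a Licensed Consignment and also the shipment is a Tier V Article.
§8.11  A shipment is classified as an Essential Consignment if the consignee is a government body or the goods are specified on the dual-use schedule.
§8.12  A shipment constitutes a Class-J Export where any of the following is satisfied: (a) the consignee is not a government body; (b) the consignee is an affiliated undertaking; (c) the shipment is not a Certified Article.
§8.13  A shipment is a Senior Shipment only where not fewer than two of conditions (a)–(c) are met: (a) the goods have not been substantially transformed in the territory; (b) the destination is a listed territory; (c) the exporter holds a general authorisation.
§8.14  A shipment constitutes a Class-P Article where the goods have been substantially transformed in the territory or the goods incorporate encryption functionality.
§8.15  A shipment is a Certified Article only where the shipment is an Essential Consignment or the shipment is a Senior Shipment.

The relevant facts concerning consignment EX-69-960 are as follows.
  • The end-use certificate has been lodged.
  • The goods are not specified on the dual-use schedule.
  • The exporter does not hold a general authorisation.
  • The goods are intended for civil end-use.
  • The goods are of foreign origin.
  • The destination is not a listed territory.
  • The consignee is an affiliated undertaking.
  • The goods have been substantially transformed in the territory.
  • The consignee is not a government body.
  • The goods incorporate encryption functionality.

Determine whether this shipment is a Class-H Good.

No

§8.11 — Essential Consignment: [the consignee is a government body? no] OR [the goods are specified on the dual-use schedule? no] → not satisfied.
§8.13 — Senior Shipment: the goods have not been substantially transformed in the territory? no; the destination is a listed territory? no; the exporter holds a general authorisation? no — 0 of 3 hold (need ≥2) → not satisfied.
§8.15 — Certified Article: [Essential Consignment (§8.11)? no] OR [Senior Shipment (§8.13)? no] → not satisfied.
§8.12 — Class-J Export: [the consignee is not a government body? yes] OR [the consignee is an affiliated undertaking? yes] OR [not a Certified Article (§8.15)? yes] → satisfied.
§8.7 — Accredited Transfer: [the goods are intended for civil end-use? yes] AND [the goods are of foreign origin? yes] → satisfied.
§8.8 — Licensed Consignment: [the goods incorporate encryption functionality? yes] AND [Accredited Transfer (§8.7)? yes] → satisfied.
§8.5 — Class-G Shipment: the goods are of domestic origin? no; the destination is a listed territory? no; the exporter holds a general authorisation? no — 0 of 3 hold (need ≥2) → not satisfied.
§8.2 — Tier V Article: [not a Class-G Shipment (§8.5)? yes] AND [the goods are intended for civil end-use? yes] AND [the goods incorporate encryption functionality? yes] → satisfied.
§8.10 — Excluded Good: [Licensed Consignment (§8.8)? yes] AND [Tier V Article (§8.2)? yes] → satisfied.
§8.4 — Tier II Article: [the goods are of foreign origin? yes] OR [the exporter holds a general authorisation? no] → satisfied.
§8.1 — Senior Transfer: [the goods are of domestic origin? no] AND [the end-use certificate has been lodged? yes] → not satisfied.
§8.9 — Registered Item: [Tier II Article (§8.4)? yes] OR [not a Senior Transfer (§8.1)? yes] → satisfied.
§8.6 — Class-H Good: [not a Class-J Export (§8.12)? no] OR [not an Excluded Good (§8.10)? no] OR [not a Registered Item (§8.9)? no] → not satisfied.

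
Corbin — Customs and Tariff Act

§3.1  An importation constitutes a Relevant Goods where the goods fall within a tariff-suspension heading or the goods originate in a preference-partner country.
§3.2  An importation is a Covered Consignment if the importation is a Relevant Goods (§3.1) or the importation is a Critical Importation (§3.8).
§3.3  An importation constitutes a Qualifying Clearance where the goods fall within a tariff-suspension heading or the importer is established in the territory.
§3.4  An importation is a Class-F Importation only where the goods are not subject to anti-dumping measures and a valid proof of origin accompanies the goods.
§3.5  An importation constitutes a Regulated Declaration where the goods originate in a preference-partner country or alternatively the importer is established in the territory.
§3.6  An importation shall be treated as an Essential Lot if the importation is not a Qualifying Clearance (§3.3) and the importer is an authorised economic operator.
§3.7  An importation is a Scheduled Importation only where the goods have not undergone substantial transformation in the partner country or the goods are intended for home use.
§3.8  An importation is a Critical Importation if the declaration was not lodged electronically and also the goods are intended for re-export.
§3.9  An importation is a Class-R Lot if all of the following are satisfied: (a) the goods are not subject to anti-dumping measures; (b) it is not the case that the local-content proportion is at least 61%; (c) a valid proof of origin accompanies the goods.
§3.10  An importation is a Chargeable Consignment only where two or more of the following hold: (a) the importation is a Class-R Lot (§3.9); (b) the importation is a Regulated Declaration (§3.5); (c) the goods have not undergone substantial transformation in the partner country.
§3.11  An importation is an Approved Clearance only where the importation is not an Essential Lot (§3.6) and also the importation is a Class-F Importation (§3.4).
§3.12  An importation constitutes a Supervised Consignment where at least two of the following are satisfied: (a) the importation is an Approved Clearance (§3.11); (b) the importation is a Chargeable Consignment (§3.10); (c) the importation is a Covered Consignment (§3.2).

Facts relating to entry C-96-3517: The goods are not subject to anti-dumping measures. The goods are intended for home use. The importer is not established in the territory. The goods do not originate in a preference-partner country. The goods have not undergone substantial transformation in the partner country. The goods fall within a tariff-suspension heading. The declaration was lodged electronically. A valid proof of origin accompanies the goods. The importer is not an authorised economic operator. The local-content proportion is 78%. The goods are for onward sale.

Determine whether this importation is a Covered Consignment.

Yes

§3.1 — Relevant Goods: [the goods fall within a tariff-suspension heading? yes] OR [the goods originate in a preference-partner country? no] → satisfied.
§3.8 — Critical Importation: [the declaration was not lodged electronically? no] AND [the goods are intended for re-export? no] → not satisfied.
§3.2 — Covered Consignment: [Relevant Goods (§3.1)? yes] OR [Critical Importation (§3.8)? no] → satisfied.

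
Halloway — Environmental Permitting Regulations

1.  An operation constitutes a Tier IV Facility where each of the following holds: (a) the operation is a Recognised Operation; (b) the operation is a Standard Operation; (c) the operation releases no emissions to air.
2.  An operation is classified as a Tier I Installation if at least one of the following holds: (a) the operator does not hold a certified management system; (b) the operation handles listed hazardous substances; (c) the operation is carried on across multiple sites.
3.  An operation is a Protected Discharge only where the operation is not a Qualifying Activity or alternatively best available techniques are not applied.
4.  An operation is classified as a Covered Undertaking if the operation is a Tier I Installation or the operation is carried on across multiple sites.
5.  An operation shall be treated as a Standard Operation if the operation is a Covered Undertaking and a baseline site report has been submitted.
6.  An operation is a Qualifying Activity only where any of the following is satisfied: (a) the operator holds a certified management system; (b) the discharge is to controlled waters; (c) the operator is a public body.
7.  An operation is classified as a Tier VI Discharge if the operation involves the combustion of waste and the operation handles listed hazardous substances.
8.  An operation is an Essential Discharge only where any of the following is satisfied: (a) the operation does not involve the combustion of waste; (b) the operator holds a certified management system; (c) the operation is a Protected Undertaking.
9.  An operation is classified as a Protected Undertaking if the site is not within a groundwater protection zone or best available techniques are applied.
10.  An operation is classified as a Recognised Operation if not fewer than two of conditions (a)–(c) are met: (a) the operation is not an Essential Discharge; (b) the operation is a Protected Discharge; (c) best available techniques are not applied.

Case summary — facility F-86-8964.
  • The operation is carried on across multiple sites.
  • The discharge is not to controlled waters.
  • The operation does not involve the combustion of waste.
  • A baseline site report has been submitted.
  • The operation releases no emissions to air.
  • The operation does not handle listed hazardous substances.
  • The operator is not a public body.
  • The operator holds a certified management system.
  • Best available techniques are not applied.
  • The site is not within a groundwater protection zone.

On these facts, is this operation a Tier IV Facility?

Yes

paragraph 9 — Protected Undertaking: [the site is not within a groundwater protection zone? yes] OR [best available techniques are applied? no] → satisfied.
paragraph 8 — Essential Discharge: [the operation does not involve the combustion of waste? yes] OR [the operator holds a certified management system? yes] OR [Protected Undertaking (paragraph 9)? yes] → satisfied.
paragraph 6 — Qualifying Activity: [the operator holds a certified management system? yes] OR [the discharge is to controlled waters? no] OR [the operator is a public body? no] → satisfied.
paragraph 3 — Protected Discharge: [not a Qualifying Activity (paragraph 6)? no] OR [best available techniques are not applied? yes] → satisfied.
paragraph 10 — Recognised Operation: not an Essential Discharge (paragraph 8)? no; Protected Discharge (paragraph 3)? yes; best available techniques are not applied? yes — 2 of 3 hold (need ≥2) → satisfied.
paragraph 2 — Tier I Installation: [the operator does not hold a certified management system? no] OR [the operation handles listed hazardous substances? no] OR [the operation is carried on across multiple sites? yes] → satisfied.
paragraph 4 — Covered Undertaking: [Tier I Installation (paragraph 2)? yes] OR [the operation is carried on across multiple sites? yes] → satisfied.
paragraph 5 — Standard Operation: [Covered Undertaking (paragraph 4)? yes] AND [a baseline site report has been submitted? yes] → satisfied.
paragraph 1 — Tier IV Facility: [Recognised Operation (paragraph 10)? yes] AND [Standard Operation (paragraph 5)? yes] AND [the operation releases no emissions to air? yes] → satisfied.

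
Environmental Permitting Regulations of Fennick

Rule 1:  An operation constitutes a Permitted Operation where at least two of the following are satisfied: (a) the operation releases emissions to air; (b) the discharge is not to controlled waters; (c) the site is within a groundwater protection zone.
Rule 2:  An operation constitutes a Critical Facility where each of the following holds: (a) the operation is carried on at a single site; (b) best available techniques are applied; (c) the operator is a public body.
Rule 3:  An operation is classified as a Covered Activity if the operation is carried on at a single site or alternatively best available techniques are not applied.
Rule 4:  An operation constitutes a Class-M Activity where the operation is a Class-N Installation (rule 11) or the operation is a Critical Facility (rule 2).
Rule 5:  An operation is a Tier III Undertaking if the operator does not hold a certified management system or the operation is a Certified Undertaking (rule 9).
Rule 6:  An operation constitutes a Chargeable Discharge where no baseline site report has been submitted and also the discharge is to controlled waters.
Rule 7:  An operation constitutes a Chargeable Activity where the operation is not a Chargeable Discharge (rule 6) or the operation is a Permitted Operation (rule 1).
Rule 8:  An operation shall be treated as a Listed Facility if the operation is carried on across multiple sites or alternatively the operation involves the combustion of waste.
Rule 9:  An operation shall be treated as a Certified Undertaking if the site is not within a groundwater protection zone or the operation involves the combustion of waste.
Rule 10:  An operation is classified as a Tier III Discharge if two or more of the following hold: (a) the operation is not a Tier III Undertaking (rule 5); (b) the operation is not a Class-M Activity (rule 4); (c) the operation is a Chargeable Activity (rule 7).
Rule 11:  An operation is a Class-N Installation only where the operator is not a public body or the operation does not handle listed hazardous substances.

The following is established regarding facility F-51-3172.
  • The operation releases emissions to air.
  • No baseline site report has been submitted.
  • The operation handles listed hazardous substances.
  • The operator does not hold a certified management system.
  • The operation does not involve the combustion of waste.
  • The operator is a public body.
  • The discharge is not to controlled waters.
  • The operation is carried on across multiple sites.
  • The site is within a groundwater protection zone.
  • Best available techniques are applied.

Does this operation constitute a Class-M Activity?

rule 11 — Class-N Installation: [the operator is not a public body? no] OR [the operation does not handle listed hazardous substances? no] → not satisfied.
rule 2 — Critical Facility: [the operation is carried on at a single site? no] AND [best available techniques are applied? yes] AND [the operator is a public body? yes] → not satisfied.
rule 4 — Class-M Activity: [Class-N Installation (rule 11)? no] OR [Critical Facility (rule 2)? no] → not satisfied.

No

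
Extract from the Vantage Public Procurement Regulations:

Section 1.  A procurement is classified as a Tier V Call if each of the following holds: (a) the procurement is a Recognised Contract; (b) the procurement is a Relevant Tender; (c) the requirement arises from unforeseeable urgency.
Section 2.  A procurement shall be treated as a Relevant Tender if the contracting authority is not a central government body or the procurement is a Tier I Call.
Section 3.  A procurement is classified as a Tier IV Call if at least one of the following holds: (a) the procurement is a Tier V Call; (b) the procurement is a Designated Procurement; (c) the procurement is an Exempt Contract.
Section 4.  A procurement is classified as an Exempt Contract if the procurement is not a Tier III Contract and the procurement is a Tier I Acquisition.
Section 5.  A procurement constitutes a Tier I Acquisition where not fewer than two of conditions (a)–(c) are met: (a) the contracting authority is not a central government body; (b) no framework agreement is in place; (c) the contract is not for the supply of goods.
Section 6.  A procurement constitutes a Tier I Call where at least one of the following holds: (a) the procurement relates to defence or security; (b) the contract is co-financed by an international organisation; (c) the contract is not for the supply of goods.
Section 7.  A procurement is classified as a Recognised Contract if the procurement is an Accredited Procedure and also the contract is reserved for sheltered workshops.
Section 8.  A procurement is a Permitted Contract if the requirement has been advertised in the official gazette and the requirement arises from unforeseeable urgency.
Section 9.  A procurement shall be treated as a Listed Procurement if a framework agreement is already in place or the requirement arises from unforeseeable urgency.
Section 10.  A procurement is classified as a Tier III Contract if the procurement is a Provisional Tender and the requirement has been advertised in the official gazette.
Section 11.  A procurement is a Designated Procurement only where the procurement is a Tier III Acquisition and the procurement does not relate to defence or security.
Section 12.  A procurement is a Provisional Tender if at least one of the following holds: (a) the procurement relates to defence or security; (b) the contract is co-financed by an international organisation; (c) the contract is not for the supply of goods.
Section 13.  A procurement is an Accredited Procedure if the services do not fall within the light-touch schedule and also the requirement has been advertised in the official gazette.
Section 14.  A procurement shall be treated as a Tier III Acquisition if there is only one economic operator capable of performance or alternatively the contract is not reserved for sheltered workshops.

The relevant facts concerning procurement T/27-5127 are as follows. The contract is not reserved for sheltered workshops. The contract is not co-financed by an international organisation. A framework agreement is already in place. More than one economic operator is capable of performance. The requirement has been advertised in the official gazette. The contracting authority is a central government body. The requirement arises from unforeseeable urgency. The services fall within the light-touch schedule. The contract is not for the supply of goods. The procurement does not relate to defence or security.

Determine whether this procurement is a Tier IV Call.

Yes

Under section 13: the services do not fall within the light-touch schedule? no; and the requirement has been advertised in the official gazette? yes. So the procurement is not an Accredited Procedure.
Under section 7: Accredited Procedure (section 13)? no; and the contract is reserved for sheltered workshops? no. So the procurement is not a Recognised Contract.
Under section 6: the procurement relates to defence or security? no; or the contract is co-financed by an international organisation? no; or the contract is not for the supply of goods? yes. So the procurement is a Tier I Call.
Under section 2: the contracting authority is not a central government body? no; or Tier I Call (section 6)? yes. So the procurement is a Relevant Tender.
Under section 1: Recognised Contract (section 7)? no; and Relevant Tender (section 2)? yes; and the requirement arises from unforeseeable urgency? yes. So the procurement is not a Tier V Call.
Under section 14: there is only one economic operator capable of performance? no; or the contract is not reserved for sheltered workshops? yes. So the procurement is a Tier III Acquisition.
Under section 11: Tier III Acquisition (section 14)? yes; and the procurement does not relate to defence or security? yes. So the procurement is a Designated Procurement.
Under section 12: the procurement relates to defence or security? no; or the contract is co-financed by an international organisation? no; or the contract is not for the supply of goods? yes. So the procurement is a Provisional Tender.
Under section 10: Provisional Tender (section 12)? yes; and the requirement has been advertised in the official gazette? yes. So the procurement is a Tier III Contract.
Under section 5: the contracting authority is not a central government body? no; no framework agreement is in place? no; the contract is not for the supply of goods? yes — 1 of 3 hold (need ≥2) → not satisfied.
Under section 4: not a Tier III Contract (section 10)? no; and Tier I Acquisition (section 5)? no. So the procurement is not an Exempt Contract.
Under section 3: Tier V Call (section 1)? no; or Designated Procurement (section 11)? yes; or Exempt Contract (section 4)? no. So the procurement is a Tier IV Call.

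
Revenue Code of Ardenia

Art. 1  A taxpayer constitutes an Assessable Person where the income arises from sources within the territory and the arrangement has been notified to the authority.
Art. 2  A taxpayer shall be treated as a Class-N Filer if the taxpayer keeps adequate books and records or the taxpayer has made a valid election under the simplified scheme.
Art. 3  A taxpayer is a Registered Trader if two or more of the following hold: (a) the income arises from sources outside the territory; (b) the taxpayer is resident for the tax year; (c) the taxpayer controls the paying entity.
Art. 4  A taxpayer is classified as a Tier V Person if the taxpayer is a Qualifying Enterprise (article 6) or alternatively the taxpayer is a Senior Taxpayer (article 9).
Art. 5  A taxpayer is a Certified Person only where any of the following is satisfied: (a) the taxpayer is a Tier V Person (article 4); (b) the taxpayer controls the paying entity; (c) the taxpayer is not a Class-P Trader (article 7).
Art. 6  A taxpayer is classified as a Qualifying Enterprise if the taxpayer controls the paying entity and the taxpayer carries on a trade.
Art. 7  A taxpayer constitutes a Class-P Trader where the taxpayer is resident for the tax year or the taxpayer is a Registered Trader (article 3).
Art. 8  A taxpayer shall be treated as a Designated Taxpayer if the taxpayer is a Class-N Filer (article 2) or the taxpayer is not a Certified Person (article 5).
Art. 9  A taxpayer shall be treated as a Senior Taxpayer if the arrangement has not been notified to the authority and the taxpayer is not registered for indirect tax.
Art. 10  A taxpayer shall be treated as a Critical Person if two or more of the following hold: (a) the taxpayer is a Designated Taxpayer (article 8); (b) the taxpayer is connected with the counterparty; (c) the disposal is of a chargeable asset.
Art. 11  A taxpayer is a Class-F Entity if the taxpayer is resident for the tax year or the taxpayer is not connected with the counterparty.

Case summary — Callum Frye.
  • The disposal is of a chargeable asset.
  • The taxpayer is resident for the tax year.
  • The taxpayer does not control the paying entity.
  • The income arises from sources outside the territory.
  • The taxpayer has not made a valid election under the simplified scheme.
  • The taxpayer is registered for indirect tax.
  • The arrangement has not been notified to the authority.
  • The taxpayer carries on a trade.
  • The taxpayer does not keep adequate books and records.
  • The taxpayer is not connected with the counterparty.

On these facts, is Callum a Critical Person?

article 2 — Class-N Filer: [the taxpayer keeps adequate books and records? no] OR [the taxpayer has made a valid election under the simplified scheme? no] → not satisfied.
article 6 — Qualifying Enterprise: [the taxpayer controls the paying entity? no] AND [the taxpayer carries on a trade? yes] → not satisfied.
article 9 — Senior Taxpayer: [the arrangement has not been notified to the authority? yes] AND [the taxpayer is not registered for indirect tax? no] → not satisfied.
article 4 — Tier V Person: [Qualifying Enterprise (article 6)? no] OR [Senior Taxpayer (article 9)? no] → not satisfied.
article 3 — Registered Trader: the income arises from sources outside the territory? yes; the taxpayer is resident for the tax year? yes; the taxpayer controls the paying entity? no — 2 of 3 hold (need ≥2) → satisfied.
article 7 — Class-P Trader: [the taxpayer is resident for the tax year? yes] OR [Registered Trader (article 3)? yes] → satisfied.
article 5 — Certified Person: [Tier V Person (article 4)? no] OR [the taxpayer controls the paying entity? no] OR [not a Class-P Trader (article 7)? no] → not satisfied.
article 8 — Designated Taxpayer: [Class-N Filer (article 2)? no] OR [not a Certified Person (article 5)? yes] → satisfied.
article 10 — Critical Person: Designated Taxpayer (article 8)? yes; the taxpayer is connected with the counterparty? no; the disposal is of a chargeable asset? yes — 2 of 3 hold (need ≥2) → satisfied.

Yes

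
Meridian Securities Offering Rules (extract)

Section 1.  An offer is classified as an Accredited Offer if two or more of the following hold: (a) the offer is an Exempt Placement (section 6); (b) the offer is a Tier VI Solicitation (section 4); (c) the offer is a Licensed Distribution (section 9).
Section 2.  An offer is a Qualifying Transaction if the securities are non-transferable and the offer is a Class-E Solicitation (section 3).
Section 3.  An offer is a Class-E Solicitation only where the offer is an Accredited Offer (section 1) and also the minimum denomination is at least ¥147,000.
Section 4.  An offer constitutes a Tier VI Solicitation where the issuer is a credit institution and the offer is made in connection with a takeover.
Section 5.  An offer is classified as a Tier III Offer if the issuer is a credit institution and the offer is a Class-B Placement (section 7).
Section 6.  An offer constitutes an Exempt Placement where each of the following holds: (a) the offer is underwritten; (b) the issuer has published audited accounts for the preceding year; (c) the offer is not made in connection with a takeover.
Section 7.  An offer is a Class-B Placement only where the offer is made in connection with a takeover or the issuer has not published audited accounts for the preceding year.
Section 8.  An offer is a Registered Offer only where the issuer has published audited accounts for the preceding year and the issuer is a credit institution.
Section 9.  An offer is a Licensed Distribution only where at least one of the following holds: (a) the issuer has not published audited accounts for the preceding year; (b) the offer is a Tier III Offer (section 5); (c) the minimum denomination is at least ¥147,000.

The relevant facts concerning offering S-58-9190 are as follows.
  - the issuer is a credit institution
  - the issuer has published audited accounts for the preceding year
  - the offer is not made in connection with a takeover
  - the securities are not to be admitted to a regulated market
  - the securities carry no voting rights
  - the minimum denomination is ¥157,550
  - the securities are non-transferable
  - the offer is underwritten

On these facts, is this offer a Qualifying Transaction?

Under section 6: the offer is underwritten? yes; and the issuer has published audited accounts for the preceding year? yes; and the offer is not made in connection with a takeover? yes. So the offer is an Exempt Placement.
Under section 4: the issuer is a credit institution? yes; and the offer is made in connection with a takeover? no. So the offer is not a Tier VI Solicitation.
Under section 7: the offer is made in connection with a takeover? no; or the issuer has not published audited accounts for the preceding year? no. So the offer is not a Class-B Placement.
Under section 5: the issuer is a credit institution? yes; and Class-B Placement (section 7)? no. So the offer is not a Tier III Offer.
Under section 9: the issuer has not published audited accounts for the preceding year? no; or Tier III Offer (section 5)? no; or minimum denomination: ¥157,550 ≥ ¥147,000? yes. So the offer is a Licensed Distribution.
Under section 1: Exempt Placement (section 6)? yes; Tier VI Solicitation (section 4)? no; Licensed Distribution (section 9)? yes — 2 of 3 hold (need ≥2) → satisfied.
Under section 3: Accredited Offer (section 1)? yes; and minimum denomination: ¥157,550 ≥ ¥147,000? yes. So the offer is a Class-E Solicitation.
Under section 2: the securities are non-transferable? yes; and Class-E Solicitation (section 3)? yes. So the offer is a Qualifying Transaction.

Yes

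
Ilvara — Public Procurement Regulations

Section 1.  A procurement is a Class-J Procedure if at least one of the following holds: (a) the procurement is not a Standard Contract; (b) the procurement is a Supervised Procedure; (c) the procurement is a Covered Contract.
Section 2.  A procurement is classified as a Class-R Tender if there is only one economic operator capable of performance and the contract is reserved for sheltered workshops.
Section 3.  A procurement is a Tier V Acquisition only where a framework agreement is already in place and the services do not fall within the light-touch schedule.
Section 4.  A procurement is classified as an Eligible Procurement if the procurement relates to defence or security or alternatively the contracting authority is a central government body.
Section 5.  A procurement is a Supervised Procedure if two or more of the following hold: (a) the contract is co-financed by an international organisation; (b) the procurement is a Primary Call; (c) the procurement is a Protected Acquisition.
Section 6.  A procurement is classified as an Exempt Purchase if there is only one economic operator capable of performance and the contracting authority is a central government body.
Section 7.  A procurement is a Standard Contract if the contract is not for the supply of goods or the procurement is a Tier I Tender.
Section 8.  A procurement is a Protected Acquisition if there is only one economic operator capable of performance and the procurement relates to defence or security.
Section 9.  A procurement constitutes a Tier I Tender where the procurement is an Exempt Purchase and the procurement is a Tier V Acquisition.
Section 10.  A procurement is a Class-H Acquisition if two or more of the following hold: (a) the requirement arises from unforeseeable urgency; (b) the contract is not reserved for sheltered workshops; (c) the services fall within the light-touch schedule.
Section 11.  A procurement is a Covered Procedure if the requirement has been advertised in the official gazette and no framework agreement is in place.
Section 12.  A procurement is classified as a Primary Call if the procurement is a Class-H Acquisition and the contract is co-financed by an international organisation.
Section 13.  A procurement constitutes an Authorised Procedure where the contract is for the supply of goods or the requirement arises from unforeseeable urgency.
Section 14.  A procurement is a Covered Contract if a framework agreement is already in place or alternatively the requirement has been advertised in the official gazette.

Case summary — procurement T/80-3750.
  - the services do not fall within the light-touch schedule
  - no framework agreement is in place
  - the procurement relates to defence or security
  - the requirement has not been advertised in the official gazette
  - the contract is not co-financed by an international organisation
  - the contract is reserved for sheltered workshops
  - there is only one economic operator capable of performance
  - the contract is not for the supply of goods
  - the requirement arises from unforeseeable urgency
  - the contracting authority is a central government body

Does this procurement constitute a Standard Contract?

section 6 — Exempt Purchase: [there is only one economic operator capable of performance? yes] AND [the contracting authority is a central government body? yes] → satisfied.
section 3 — Tier V Acquisition: [a framework agreement is already in place? no] AND [the services do not fall within the light-touch schedule? yes] → not satisfied.
section 9 — Tier I Tender: [Exempt Purchase (section 6)? yes] AND [Tier V Acquisition (section 3)? no] → not satisfied.
section 7 — Standard Contract: [the contract is not for the supply of goods? yes] OR [Tier I Tender (section 9)? no] → satisfied.

Yes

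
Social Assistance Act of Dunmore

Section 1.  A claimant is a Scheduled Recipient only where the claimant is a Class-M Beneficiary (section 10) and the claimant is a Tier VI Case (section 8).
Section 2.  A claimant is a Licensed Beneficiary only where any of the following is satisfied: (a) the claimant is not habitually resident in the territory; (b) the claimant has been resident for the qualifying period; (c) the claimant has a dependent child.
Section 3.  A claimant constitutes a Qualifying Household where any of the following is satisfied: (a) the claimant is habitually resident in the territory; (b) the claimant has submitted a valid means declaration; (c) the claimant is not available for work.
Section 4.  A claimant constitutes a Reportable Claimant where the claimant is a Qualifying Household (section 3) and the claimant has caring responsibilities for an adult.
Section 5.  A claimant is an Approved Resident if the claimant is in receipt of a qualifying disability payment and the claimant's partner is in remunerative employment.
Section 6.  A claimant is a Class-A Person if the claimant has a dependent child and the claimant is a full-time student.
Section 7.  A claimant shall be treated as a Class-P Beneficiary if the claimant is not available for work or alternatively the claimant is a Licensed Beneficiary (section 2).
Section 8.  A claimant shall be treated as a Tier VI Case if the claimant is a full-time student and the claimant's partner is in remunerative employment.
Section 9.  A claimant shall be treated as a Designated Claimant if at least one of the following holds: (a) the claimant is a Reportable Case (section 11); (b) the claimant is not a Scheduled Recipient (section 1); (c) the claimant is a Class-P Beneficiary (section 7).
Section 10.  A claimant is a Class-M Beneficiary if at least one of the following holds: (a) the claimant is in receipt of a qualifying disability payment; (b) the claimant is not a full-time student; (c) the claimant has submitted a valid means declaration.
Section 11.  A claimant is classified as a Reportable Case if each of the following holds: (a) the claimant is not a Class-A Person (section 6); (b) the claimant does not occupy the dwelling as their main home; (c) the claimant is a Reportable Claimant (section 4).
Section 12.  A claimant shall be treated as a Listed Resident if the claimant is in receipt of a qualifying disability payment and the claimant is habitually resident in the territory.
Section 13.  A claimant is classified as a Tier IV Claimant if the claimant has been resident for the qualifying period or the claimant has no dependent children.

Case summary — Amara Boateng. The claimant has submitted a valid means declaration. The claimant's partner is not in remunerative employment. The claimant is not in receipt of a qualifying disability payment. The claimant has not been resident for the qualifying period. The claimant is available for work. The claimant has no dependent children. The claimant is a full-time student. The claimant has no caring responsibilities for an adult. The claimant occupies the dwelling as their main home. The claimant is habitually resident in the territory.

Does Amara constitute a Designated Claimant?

Yes

section 6 — Class-A Person: [the claimant has a dependent child? no] AND [the claimant is a full-time student? yes] → not satisfied.
section 3 — Qualifying Household: [the claimant is habitually resident in the territory? yes] OR [the claimant has submitted a valid means declaration? yes] OR [the claimant is not available for work? no] → satisfied.
section 4 — Reportable Claimant: [Qualifying Household (section 3)? yes] AND [the claimant has caring responsibilities for an adult? no] → not satisfied.
section 11 — Reportable Case: [not a Class-A Person (section 6)? yes] AND [the claimant does not occupy the dwelling as their main home? no] AND [Reportable Claimant (section 4)? no] → not satisfied.
section 10 — Class-M Beneficiary: [the claimant is in receipt of a qualifying disability payment? no] OR [the claimant is not a full-time student? no] OR [the claimant has submitted a valid means declaration? yes] → satisfied.
section 8 — Tier VI Case: [the claimant is a full-time student? yes] AND [the claimant's partner is in remunerative employment? no] → not satisfied.
section 1 — Scheduled Recipient: [Class-M Beneficiary (section 10)? yes] AND [Tier VI Case (section 8)? no] → not satisfied.
section 2 — Licensed Beneficiary: [the claimant is not habitually resident in the territory? no] OR [the claimant has been resident for the qualifying period? no] OR [the claimant has a dependent child? no] → not satisfied.
section 7 — Class-P Beneficiary: [the claimant is not available for work? no] OR [Licensed Beneficiary (section 2)? no] → not satisfied.
section 9 — Designated Claimant: [Reportable Case (section 11)? no] OR [not a Scheduled Recipient (section 1)? yes] OR [Class-P Beneficiary (section 7)? no] → satisfied.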